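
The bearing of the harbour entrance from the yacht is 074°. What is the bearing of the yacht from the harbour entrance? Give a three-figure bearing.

254°

Back-bearing = 074° + 180° = 254°.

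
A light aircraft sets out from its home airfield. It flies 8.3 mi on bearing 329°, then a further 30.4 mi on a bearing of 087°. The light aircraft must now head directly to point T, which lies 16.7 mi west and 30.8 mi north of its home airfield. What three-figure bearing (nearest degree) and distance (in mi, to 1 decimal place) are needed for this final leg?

297°, 48.2 mi

Leg 1 (329°, 8.3 mi): east 8.3 sin 329° = -4.27, north 8.3 cos 329° = 7.11
Leg 2 (087°, 30.4 mi): east 30.4 sin 87° = 30.36, north 30.4 cos 87° = 1.59
Current position: (26.08, 8.71). Target: (-16.7, 30.8). Remaining: Δeast = -42.78, Δnorth = 22.09.
Bearing = atan2(-42.78, 22.09) mod 360° = 297.31°; distance = √((-42.78)² + (22.09)²) = 48.152 mi.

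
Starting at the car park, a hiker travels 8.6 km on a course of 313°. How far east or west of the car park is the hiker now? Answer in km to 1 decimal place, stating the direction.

6.3 km west

Leg 1 (313°, 8.6 km): east 8.6 sin 313° = -6.29, north 8.6 cos 313° = 5.87
Net east component: -6.29 km.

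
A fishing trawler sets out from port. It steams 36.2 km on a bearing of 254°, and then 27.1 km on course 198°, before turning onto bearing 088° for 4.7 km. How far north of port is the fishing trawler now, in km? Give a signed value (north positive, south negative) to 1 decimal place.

-35.6 km

Leg 1 (254°, 36.2 km): east 36.2 sin 254° = -34.80, north 36.2 cos 254° = -9.98
Leg 2 (198°, 27.1 km): east 27.1 sin 198° = -8.37, north 27.1 cos 198° = -25.77
Leg 3 (088°, 4.7 km): east 4.7 sin 88° = 4.70, north 4.7 cos 88° = 0.16
Net north component: -35.59 km.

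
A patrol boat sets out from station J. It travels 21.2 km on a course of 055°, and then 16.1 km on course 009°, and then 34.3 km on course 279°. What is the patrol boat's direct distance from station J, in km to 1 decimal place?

36.2 km

Leg 1 (055°, 21.2 km): east 21.2 sin 55° = 17.37, north 21.2 cos 55° = 12.16
Leg 2 (009°, 16.1 km): east 16.1 sin 9° = 2.52, north 16.1 cos 9° = 15.90
Leg 3 (279°, 34.3 km): east 34.3 sin 279° = -33.88, north 34.3 cos 279° = 5.37
Net: -13.99 east, 33.43 north. Distance = √((-13.99)² + (33.43)²) = 36.238 km.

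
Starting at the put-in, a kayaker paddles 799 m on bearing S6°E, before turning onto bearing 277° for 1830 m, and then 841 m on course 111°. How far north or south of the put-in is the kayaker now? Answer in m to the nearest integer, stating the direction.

873 m south

Leg 1 (S6°E, 799 m): east 799 sin 174° = 83.52, north 799 cos 174° = -794.62
Leg 2 (277°, 1830 m): east 1830 sin 277° = -1816.36, north 1830 cos 277° = 223.02
Leg 3 (111°, 841 m): east 841 sin 111° = 785.14, north 841 cos 111° = -301.39
Net north component: -872.99 m.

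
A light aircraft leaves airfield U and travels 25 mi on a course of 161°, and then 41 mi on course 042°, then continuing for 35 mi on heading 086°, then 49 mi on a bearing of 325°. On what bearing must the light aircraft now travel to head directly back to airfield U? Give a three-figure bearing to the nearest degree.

Leg 1 (161°, 25 mi): east 25 sin 161° = 8.14, north 25 cos 161° = -23.64
Leg 2 (042°, 41 mi): east 41 sin 42° = 27.43, north 41 cos 42° = 30.47
Leg 3 (086°, 35 mi): east 35 sin 86° = 34.91, north 35 cos 86° = 2.44
Leg 4 (325°, 49 mi): east 49 sin 325° = -28.11, north 49 cos 325° = 40.14
Net displacement: 42.38 east, 49.41 north. Direction back to start is (-42.38, -49.41): bearing = atan2(-42.38, -49.41) mod 360° = 220.62° ≈ 221°.

221°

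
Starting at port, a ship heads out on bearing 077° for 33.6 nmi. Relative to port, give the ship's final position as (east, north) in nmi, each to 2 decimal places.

Leg 1 (077°, 33.6 nmi): east 33.6 sin 77° = 32.74, north 33.6 cos 77° = 7.56
Summing: 32.74 nmi east, 7.56 nmi north → (32.74, 7.56).

(32.74, 7.56)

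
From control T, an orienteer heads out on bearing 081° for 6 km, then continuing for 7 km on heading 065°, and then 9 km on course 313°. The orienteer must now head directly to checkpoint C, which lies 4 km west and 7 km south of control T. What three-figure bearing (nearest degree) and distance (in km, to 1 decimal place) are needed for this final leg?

Leg 1 (081°, 6 km): east 6 sin 81° = 5.93, north 6 cos 81° = 0.94
Leg 2 (065°, 7 km): east 7 sin 65° = 6.34, north 7 cos 65° = 2.96
Leg 3 (313°, 9 km): east 9 sin 313° = -6.58, north 9 cos 313° = 6.14
Current position: (5.69, 10.03). Target: (-4, -7). Remaining: Δeast = -9.69, Δnorth = -17.03.
Bearing = atan2(-9.69, -17.03) mod 360° = 209.63°; distance = √((-9.69)² + (-17.03)²) = 19.597 km.

210°, 19.6 km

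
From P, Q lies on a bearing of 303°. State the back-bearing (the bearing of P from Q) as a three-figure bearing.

123°

Back-bearing = 303° − 180° = 123°.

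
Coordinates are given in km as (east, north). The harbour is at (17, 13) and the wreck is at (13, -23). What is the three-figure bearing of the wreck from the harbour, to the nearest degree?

Δeast = 13 − 17 = -4.00; Δnorth = -23 − 13 = -36.00.
Bearing = atan2(Δeast, Δnorth) mod 360° = 186.34° ≈ 186°.

186°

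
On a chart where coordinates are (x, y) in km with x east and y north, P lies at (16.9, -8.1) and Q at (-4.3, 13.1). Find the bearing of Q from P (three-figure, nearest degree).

Δeast = -4.3 − 16.9 = -21.20; Δnorth = 13.1 − -8.1 = 21.20.
Bearing = atan2(Δeast, Δnorth) mod 360° = 315.00° ≈ 315°.

315°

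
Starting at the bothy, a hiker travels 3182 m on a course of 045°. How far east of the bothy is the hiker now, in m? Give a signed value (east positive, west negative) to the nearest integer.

2250 m

Leg 1 (045°, 3182 m): east 3182 sin 45° = 2250.01, north 3182 cos 45° = 2250.01
Net east component: 2250.01 m.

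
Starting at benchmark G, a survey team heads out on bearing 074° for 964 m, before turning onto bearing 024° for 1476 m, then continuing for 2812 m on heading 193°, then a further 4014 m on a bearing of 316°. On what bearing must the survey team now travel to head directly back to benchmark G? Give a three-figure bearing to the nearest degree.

133°

Leg 1 (074°, 964 m): east 964 sin 74° = 926.66, north 964 cos 74° = 265.71
Leg 2 (024°, 1476 m): east 1476 sin 24° = 600.34, north 1476 cos 24° = 1348.39
Leg 3 (193°, 2812 m): east 2812 sin 193° = -632.56, north 2812 cos 193° = -2739.93
Leg 4 (316°, 4014 m): east 4014 sin 316° = -2788.36, north 4014 cos 316° = 2887.43
Net displacement: -1893.92 east, 1761.61 north. Direction back to start is (1893.92, -1761.61): bearing = atan2(1893.92, -1761.61) mod 360° = 132.93° ≈ 133°.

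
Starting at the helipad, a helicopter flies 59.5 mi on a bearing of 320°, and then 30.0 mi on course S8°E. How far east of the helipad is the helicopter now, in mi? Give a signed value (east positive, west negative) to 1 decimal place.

-34.1 mi

Leg 1 (320°, 59.5 mi): east 59.5 sin 320° = -38.25, north 59.5 cos 320° = 45.58
Leg 2 (S8°E, 30.0 mi): east 30.0 sin 172° = 4.18, north 30.0 cos 172° = -29.71
Net east component: -34.07 mi.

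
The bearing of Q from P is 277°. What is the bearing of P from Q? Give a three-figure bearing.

097°

Back-bearing = 277° − 180° = 097°.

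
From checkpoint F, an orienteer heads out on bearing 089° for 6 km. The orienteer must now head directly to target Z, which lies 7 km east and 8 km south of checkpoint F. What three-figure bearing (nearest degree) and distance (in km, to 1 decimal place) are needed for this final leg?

Leg 1 (089°, 6 km): east 6 sin 89° = 6.00, north 6 cos 89° = 0.10
Current position: (6.00, 0.10). Target: (7, -8). Remaining: Δeast = 1.00, Δnorth = -8.10.
Bearing = atan2(1.00, -8.10) mod 360° = 172.96°; distance = √((1.00)² + (-8.10)²) = 8.166 km.

173°, 8.2 km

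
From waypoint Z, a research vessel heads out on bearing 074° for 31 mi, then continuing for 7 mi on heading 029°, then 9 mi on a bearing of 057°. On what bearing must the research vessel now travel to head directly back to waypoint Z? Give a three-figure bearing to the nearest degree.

244°

Leg 1 (074°, 31 mi): east 31 sin 74° = 29.80, north 31 cos 74° = 8.54
Leg 2 (029°, 7 mi): east 7 sin 29° = 3.39, north 7 cos 29° = 6.12
Leg 3 (057°, 9 mi): east 9 sin 57° = 7.55, north 9 cos 57° = 4.90
Net displacement: 40.74 east, 19.57 north. Direction back to start is (-40.74, -19.57): bearing = atan2(-40.74, -19.57) mod 360° = 244.34° ≈ 244°.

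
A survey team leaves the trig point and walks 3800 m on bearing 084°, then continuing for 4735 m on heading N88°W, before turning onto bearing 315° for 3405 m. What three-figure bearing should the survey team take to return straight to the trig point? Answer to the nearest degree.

Leg 1 (084°, 3800 m): east 3800 sin 84° = 3779.18, north 3800 cos 84° = 397.21
Leg 2 (N88°W, 4735 m): east 4735 sin 272° = -4732.12, north 4735 cos 272° = 165.25
Leg 3 (315°, 3405 m): east 3405 sin 315° = -2407.70, north 3405 cos 315° = 2407.70
Net displacement: -3360.63 east, 2970.16 north. Direction back to start is (3360.63, -2970.16): bearing = atan2(3360.63, -2970.16) mod 360° = 131.47° ≈ 131°.

131°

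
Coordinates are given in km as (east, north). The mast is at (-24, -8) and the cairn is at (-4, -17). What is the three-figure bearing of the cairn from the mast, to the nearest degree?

114°

Δeast = -4 − -24 = 20.00; Δnorth = -17 − -8 = -9.00.
Bearing = atan2(Δeast, Δnorth) mod 360° = 114.23° ≈ 114°.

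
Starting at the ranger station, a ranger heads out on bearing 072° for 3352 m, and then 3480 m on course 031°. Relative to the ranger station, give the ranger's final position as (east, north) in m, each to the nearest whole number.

(4980, 4019)

Leg 1 (072°, 3352 m): east 3352 sin 72° = 3187.94, north 3352 cos 72° = 1035.82
Leg 2 (031°, 3480 m): east 3480 sin 31° = 1792.33, north 3480 cos 31° = 2982.94
Summing: 4980.27 m east, 4018.77 m north → (4980, 4019).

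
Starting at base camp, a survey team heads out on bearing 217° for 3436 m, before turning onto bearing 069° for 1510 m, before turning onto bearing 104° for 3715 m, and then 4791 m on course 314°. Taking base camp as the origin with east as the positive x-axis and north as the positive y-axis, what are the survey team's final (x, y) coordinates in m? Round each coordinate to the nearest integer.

Leg 1 (217°, 3436 m): east 3436 sin 217° = -2067.84, north 3436 cos 217° = -2744.11
Leg 2 (069°, 1510 m): east 1510 sin 69° = 1409.71, north 1510 cos 69° = 541.14
Leg 3 (104°, 3715 m): east 3715 sin 104° = 3604.65, north 3715 cos 104° = -898.74
Leg 4 (314°, 4791 m): east 4791 sin 314° = -3446.36, north 4791 cos 314° = 3328.11
Summing: -499.84 m east, 226.39 m north → (-500, 226).

(-500, 226)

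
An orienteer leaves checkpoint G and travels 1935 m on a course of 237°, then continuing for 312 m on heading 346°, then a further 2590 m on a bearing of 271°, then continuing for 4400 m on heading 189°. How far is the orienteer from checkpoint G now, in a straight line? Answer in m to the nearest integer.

Leg 1 (237°, 1935 m): east 1935 sin 237° = -1622.83, north 1935 cos 237° = -1053.88
Leg 2 (346°, 312 m): east 312 sin 346° = -75.48, north 312 cos 346° = 302.73
Leg 3 (271°, 2590 m): east 2590 sin 271° = -2589.61, north 2590 cos 271° = 45.20
Leg 4 (189°, 4400 m): east 4400 sin 189° = -688.31, north 4400 cos 189° = -4345.83
Net: -4976.22 east, -5051.77 north. Distance = √((-4976.22)² + (-5051.77)²) = 7091.065 m.

7091 m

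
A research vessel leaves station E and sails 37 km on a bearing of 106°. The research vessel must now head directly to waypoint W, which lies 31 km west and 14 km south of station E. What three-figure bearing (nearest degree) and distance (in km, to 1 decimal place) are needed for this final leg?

Leg 1 (106°, 37 km): east 37 sin 106° = 35.57, north 37 cos 106° = -10.20
Current position: (35.57, -10.20). Target: (-31, -14). Remaining: Δeast = -66.57, Δnorth = -3.80.
Bearing = atan2(-66.57, -3.80) mod 360° = 266.73°; distance = √((-66.57)² + (-3.80)²) = 66.675 km.

267°, 66.7 km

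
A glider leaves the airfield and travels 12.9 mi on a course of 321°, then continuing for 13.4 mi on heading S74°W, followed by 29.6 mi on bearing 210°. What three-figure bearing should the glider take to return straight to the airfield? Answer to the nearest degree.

Leg 1 (321°, 12.9 mi): east 12.9 sin 321° = -8.12, north 12.9 cos 321° = 10.03
Leg 2 (S74°W, 13.4 mi): east 13.4 sin 254° = -12.88, north 13.4 cos 254° = -3.69
Leg 3 (210°, 29.6 mi): east 29.6 sin 210° = -14.80, north 29.6 cos 210° = -25.63
Net displacement: -35.80 east, -19.30 north. Direction back to start is (35.80, 19.30): bearing = atan2(35.80, 19.30) mod 360° = 61.67° ≈ 062°.

062°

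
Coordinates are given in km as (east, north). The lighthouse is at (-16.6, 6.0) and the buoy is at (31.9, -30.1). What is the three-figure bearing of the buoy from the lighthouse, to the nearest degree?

127°

Δeast = 31.9 − -16.6 = 48.50; Δnorth = -30.1 − 6.0 = -36.10.
Bearing = atan2(Δeast, Δnorth) mod 360° = 126.66° ≈ 127°.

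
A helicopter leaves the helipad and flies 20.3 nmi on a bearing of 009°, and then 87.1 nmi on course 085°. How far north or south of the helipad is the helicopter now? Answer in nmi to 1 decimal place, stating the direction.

27.6 nmi north

Leg 1 (009°, 20.3 nmi): east 20.3 sin 9° = 3.18, north 20.3 cos 9° = 20.05
Leg 2 (085°, 87.1 nmi): east 87.1 sin 85° = 86.77, north 87.1 cos 85° = 7.59
Net north component: 27.64 nmi.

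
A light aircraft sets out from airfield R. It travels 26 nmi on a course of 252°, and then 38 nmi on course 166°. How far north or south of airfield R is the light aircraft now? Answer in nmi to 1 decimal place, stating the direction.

Leg 1 (252°, 26 nmi): east 26 sin 252° = -24.73, north 26 cos 252° = -8.03
Leg 2 (166°, 38 nmi): east 38 sin 166° = 9.19, north 38 cos 166° = -36.87
Net north component: -44.91 nmi.

44.9 nmi south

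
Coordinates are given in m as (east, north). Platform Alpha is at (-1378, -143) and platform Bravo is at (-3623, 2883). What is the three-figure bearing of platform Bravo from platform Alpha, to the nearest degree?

Δeast = -3623 − -1378 = -2245.00; Δnorth = 2883 − -143 = 3026.00.
Bearing = atan2(Δeast, Δnorth) mod 360° = 323.43° ≈ 323°.

323°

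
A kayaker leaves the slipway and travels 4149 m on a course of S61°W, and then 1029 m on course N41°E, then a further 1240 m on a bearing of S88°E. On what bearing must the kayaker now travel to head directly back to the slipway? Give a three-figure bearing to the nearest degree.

Leg 1 (S61°W, 4149 m): east 4149 sin 241° = -3628.80, north 4149 cos 241° = -2011.48
Leg 2 (N41°E, 1029 m): east 1029 sin 41° = 675.08, north 1029 cos 41° = 776.60
Leg 3 (S88°E, 1240 m): east 1240 sin 92° = 1239.24, north 1240 cos 92° = -43.28
Net displacement: -1714.47 east, -1278.15 north. Direction back to start is (1714.47, 1278.15): bearing = atan2(1714.47, 1278.15) mod 360° = 53.30° ≈ 053°.

053°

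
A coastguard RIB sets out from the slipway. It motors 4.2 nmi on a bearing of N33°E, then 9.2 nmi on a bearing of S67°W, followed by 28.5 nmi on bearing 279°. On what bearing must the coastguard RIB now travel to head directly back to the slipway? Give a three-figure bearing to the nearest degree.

097°

Leg 1 (N33°E, 4.2 nmi): east 4.2 sin 33° = 2.29, north 4.2 cos 33° = 3.52
Leg 2 (S67°W, 9.2 nmi): east 9.2 sin 247° = -8.47, north 9.2 cos 247° = -3.59
Leg 3 (279°, 28.5 nmi): east 28.5 sin 279° = -28.15, north 28.5 cos 279° = 4.46
Net displacement: -34.33 east, 4.39 north. Direction back to start is (34.33, -4.39): bearing = atan2(34.33, -4.39) mod 360° = 97.28° ≈ 097°.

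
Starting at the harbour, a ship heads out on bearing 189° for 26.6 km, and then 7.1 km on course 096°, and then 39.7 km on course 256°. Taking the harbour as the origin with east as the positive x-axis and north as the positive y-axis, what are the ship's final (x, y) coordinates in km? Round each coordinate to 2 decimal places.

Leg 1 (189°, 26.6 km): east 26.6 sin 189° = -4.16, north 26.6 cos 189° = -26.27
Leg 2 (096°, 7.1 km): east 7.1 sin 96° = 7.06, north 7.1 cos 96° = -0.74
Leg 3 (256°, 39.7 km): east 39.7 sin 256° = -38.52, north 39.7 cos 256° = -9.60
Summing: -35.62 km east, -36.62 km north → (-35.62, -36.62).

(-35.62, -36.62)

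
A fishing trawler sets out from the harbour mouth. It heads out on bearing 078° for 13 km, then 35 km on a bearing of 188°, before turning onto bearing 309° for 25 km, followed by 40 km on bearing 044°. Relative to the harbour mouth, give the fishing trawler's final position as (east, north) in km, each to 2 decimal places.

(16.20, 12.55)

Leg 1 (078°, 13 km): east 13 sin 78° = 12.72, north 13 cos 78° = 2.70
Leg 2 (188°, 35 km): east 35 sin 188° = -4.87, north 35 cos 188° = -34.66
Leg 3 (309°, 25 km): east 25 sin 309° = -19.43, north 25 cos 309° = 15.73
Leg 4 (044°, 40 km): east 40 sin 44° = 27.79, north 40 cos 44° = 28.77
Summing: 16.20 km east, 12.55 km north → (16.20, 12.55).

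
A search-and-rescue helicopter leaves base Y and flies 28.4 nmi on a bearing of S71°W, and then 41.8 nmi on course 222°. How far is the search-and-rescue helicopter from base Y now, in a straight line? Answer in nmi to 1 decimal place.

Leg 1 (S71°W, 28.4 nmi): east 28.4 sin 251° = -26.85, north 28.4 cos 251° = -9.25
Leg 2 (222°, 41.8 nmi): east 41.8 sin 222° = -27.97, north 41.8 cos 222° = -31.06
Net: -54.82 east, -40.31 north. Distance = √((-54.82)² + (-40.31)²) = 68.047 nmi.

68.0 nmi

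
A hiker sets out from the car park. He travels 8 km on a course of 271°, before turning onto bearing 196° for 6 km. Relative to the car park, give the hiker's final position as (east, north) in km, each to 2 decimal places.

(-9.65, -5.63)

Leg 1 (271°, 8 km): east 8 sin 271° = -8.00, north 8 cos 271° = 0.14
Leg 2 (196°, 6 km): east 6 sin 196° = -1.65, north 6 cos 196° = -5.77
Summing: -9.65 km east, -5.63 km north → (-9.65, -5.63).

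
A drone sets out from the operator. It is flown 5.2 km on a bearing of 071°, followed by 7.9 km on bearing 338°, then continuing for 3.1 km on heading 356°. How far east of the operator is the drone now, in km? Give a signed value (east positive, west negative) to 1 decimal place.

Leg 1 (071°, 5.2 km): east 5.2 sin 71° = 4.92, north 5.2 cos 71° = 1.69
Leg 2 (338°, 7.9 km): east 7.9 sin 338° = -2.96, north 7.9 cos 338° = 7.32
Leg 3 (356°, 3.1 km): east 3.1 sin 356° = -0.22, north 3.1 cos 356° = 3.09
Net east component: 1.74 km.

1.7 km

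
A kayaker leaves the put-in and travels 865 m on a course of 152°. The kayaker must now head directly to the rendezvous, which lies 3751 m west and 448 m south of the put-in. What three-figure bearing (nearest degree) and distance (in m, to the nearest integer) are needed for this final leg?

Leg 1 (152°, 865 m): east 865 sin 152° = 406.09, north 865 cos 152° = -763.75
Current position: (406.09, -763.75). Target: (-3751, -448). Remaining: Δeast = -4157.09, Δnorth = 315.75.
Bearing = atan2(-4157.09, 315.75) mod 360° = 274.34°; distance = √((-4157.09)² + (315.75)²) = 4169.067 m.

274°, 4169 m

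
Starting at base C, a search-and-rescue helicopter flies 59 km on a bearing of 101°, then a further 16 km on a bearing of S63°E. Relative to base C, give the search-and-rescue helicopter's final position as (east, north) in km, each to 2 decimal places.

(72.17, -18.52)

Leg 1 (101°, 59 km): east 59 sin 101° = 57.92, north 59 cos 101° = -11.26
Leg 2 (S63°E, 16 km): east 16 sin 117° = 14.26, north 16 cos 117° = -7.26
Summing: 72.17 km east, -18.52 km north → (72.17, -18.52).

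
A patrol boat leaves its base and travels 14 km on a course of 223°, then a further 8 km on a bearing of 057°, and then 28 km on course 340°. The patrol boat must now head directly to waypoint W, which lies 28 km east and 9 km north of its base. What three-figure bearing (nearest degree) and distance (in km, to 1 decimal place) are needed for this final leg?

Leg 1 (223°, 14 km): east 14 sin 223° = -9.55, north 14 cos 223° = -10.24
Leg 2 (057°, 8 km): east 8 sin 57° = 6.71, north 8 cos 57° = 4.36
Leg 3 (340°, 28 km): east 28 sin 340° = -9.58, north 28 cos 340° = 26.31
Current position: (-12.42, 20.43). Target: (28, 9). Remaining: Δeast = 40.42, Δnorth = -11.43.
Bearing = atan2(40.42, -11.43) mod 360° = 105.79°; distance = √((40.42)² + (-11.43)²) = 42.000 km.

106°, 42.0 km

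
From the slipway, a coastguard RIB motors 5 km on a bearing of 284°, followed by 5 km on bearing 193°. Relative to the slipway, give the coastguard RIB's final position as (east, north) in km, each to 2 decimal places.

Leg 1 (284°, 5 km): east 5 sin 284° = -4.85, north 5 cos 284° = 1.21
Leg 2 (193°, 5 km): east 5 sin 193° = -1.12, north 5 cos 193° = -4.87
Summing: -5.98 km east, -3.66 km north → (-5.98, -3.66).

(-5.98, -3.66)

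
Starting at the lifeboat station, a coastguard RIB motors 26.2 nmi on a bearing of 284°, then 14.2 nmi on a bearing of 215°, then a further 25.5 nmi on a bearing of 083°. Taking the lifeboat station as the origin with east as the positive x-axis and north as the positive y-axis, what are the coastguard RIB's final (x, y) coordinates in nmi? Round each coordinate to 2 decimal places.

Leg 1 (284°, 26.2 nmi): east 26.2 sin 284° = -25.42, north 26.2 cos 284° = 6.34
Leg 2 (215°, 14.2 nmi): east 14.2 sin 215° = -8.14, north 14.2 cos 215° = -11.63
Leg 3 (083°, 25.5 nmi): east 25.5 sin 83° = 25.31, north 25.5 cos 83° = 3.11
Summing: -8.26 nmi east, -2.19 nmi north → (-8.26, -2.19).

(-8.26, -2.19)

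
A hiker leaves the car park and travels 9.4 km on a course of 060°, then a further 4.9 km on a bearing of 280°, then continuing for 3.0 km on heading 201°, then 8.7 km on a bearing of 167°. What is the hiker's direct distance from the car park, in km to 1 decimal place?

7.1 km

Leg 1 (060°, 9.4 km): east 9.4 sin 60° = 8.14, north 9.4 cos 60° = 4.70
Leg 2 (280°, 4.9 km): east 4.9 sin 280° = -4.83, north 4.9 cos 280° = 0.85
Leg 3 (201°, 3.0 km): east 3.0 sin 201° = -1.08, north 3.0 cos 201° = -2.80
Leg 4 (167°, 8.7 km): east 8.7 sin 167° = 1.96, north 8.7 cos 167° = -8.48
Net: 4.20 east, -5.73 north. Distance = √((4.20)² + (-5.73)²) = 7.100 km.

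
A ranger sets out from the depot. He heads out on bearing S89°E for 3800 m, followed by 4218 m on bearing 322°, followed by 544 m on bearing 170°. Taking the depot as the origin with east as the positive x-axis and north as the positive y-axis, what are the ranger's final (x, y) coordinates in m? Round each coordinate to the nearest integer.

Leg 1 (S89°E, 3800 m): east 3800 sin 91° = 3799.42, north 3800 cos 91° = -66.32
Leg 2 (322°, 4218 m): east 4218 sin 322° = -2596.86, north 4218 cos 322° = 3323.83
Leg 3 (170°, 544 m): east 544 sin 170° = 94.46, north 544 cos 170° = -535.74
Summing: 1297.03 m east, 2721.77 m north → (1297, 2722).

(1297, 2722)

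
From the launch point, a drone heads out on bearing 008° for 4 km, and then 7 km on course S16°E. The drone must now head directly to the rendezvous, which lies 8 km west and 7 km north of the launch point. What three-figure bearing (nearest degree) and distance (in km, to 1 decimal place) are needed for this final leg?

Leg 1 (008°, 4 km): east 4 sin 8° = 0.56, north 4 cos 8° = 3.96
Leg 2 (S16°E, 7 km): east 7 sin 164° = 1.93, north 7 cos 164° = -6.73
Current position: (2.49, -2.77). Target: (-8, 7). Remaining: Δeast = -10.49, Δnorth = 9.77.
Bearing = atan2(-10.49, 9.77) mod 360° = 312.97°; distance = √((-10.49)² + (9.77)²) = 14.331 km.

313°, 14.3 km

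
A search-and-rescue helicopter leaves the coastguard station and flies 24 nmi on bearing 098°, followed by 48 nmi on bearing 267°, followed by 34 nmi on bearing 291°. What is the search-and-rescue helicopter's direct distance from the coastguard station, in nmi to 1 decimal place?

Leg 1 (098°, 24 nmi): east 24 sin 98° = 23.77, north 24 cos 98° = -3.34
Leg 2 (267°, 48 nmi): east 48 sin 267° = -47.93, north 48 cos 267° = -2.51
Leg 3 (291°, 34 nmi): east 34 sin 291° = -31.74, north 34 cos 291° = 12.18
Net: -55.91 east, 6.33 north. Distance = √((-55.91)² + (6.33)²) = 56.267 nmi.

56.3 nmi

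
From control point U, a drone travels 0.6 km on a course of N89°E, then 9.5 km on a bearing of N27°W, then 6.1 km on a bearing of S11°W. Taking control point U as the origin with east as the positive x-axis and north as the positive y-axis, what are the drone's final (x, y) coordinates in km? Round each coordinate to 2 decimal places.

(-4.88, 2.49)

Leg 1 (N89°E, 0.6 km): east 0.6 sin 89° = 0.60, north 0.6 cos 89° = 0.01
Leg 2 (N27°W, 9.5 km): east 9.5 sin 333° = -4.31, north 9.5 cos 333° = 8.46
Leg 3 (S11°W, 6.1 km): east 6.1 sin 191° = -1.16, north 6.1 cos 191° = -5.99
Summing: -4.88 km east, 2.49 km north → (-4.88, 2.49).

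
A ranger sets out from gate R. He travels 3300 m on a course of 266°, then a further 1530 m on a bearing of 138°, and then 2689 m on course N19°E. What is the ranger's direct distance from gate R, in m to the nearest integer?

Leg 1 (266°, 3300 m): east 3300 sin 266° = -3291.96, north 3300 cos 266° = -230.20
Leg 2 (138°, 1530 m): east 1530 sin 138° = 1023.77, north 1530 cos 138° = -1137.01
Leg 3 (N19°E, 2689 m): east 2689 sin 19° = 875.45, north 2689 cos 19° = 2542.50
Net: -1392.74 east, 1175.29 north. Distance = √((-1392.74)² + (1175.29)²) = 1822.370 m.

1822 m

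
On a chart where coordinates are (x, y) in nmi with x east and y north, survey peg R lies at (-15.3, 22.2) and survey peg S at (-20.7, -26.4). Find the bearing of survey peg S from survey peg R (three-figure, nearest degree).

186°

Δeast = -20.7 − -15.3 = -5.40; Δnorth = -26.4 − 22.2 = -48.60.
Bearing = atan2(Δeast, Δnorth) mod 360° = 186.34° ≈ 186°.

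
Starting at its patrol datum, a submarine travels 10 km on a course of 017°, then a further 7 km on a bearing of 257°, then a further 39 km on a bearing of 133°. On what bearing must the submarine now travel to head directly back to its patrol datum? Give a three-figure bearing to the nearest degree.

307°

Leg 1 (017°, 10 km): east 10 sin 17° = 2.92, north 10 cos 17° = 9.56
Leg 2 (257°, 7 km): east 7 sin 257° = -6.82, north 7 cos 257° = -1.57
Leg 3 (133°, 39 km): east 39 sin 133° = 28.52, north 39 cos 133° = -26.60
Net displacement: 24.63 east, -18.61 north. Direction back to start is (-24.63, 18.61): bearing = atan2(-24.63, 18.61) mod 360° = 307.08° ≈ 307°.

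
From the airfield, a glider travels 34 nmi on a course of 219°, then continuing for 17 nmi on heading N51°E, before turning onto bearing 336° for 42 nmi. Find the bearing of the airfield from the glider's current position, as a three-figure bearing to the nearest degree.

Leg 1 (219°, 34 nmi): east 34 sin 219° = -21.40, north 34 cos 219° = -26.42
Leg 2 (N51°E, 17 nmi): east 17 sin 51° = 13.21, north 17 cos 51° = 10.70
Leg 3 (336°, 42 nmi): east 42 sin 336° = -17.08, north 42 cos 336° = 38.37
Net displacement: -25.27 east, 22.64 north. Direction back to start is (25.27, -22.64): bearing = atan2(25.27, -22.64) mod 360° = 131.87° ≈ 132°.

132°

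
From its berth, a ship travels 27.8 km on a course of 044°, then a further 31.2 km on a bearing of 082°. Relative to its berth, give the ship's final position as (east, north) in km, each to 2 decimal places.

(50.21, 24.34)

Leg 1 (044°, 27.8 km): east 27.8 sin 44° = 19.31, north 27.8 cos 44° = 20.00
Leg 2 (082°, 31.2 km): east 31.2 sin 82° = 30.90, north 31.2 cos 82° = 4.34
Summing: 50.21 km east, 24.34 km north → (50.21, 24.34).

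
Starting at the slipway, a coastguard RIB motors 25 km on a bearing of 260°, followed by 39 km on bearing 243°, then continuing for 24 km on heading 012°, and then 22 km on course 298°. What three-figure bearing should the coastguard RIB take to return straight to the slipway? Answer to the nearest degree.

099°

Leg 1 (260°, 25 km): east 25 sin 260° = -24.62, north 25 cos 260° = -4.34
Leg 2 (243°, 39 km): east 39 sin 243° = -34.75, north 39 cos 243° = -17.71
Leg 3 (012°, 24 km): east 24 sin 12° = 4.99, north 24 cos 12° = 23.48
Leg 4 (298°, 22 km): east 22 sin 298° = -19.42, north 22 cos 298° = 10.33
Net displacement: -73.80 east, 11.76 north. Direction back to start is (73.80, -11.76): bearing = atan2(73.80, -11.76) mod 360° = 99.05° ≈ 099°.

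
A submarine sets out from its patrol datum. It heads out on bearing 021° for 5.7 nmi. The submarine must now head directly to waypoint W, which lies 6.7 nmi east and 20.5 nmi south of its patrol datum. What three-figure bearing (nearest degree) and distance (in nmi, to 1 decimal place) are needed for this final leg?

170°, 26.2 nmi

Leg 1 (021°, 5.7 nmi): east 5.7 sin 21° = 2.04, north 5.7 cos 21° = 5.32
Current position: (2.04, 5.32). Target: (6.7, -20.5). Remaining: Δeast = 4.66, Δnorth = -25.82.
Bearing = atan2(4.66, -25.82) mod 360° = 169.78°; distance = √((4.66)² + (-25.82)²) = 26.238 nmi.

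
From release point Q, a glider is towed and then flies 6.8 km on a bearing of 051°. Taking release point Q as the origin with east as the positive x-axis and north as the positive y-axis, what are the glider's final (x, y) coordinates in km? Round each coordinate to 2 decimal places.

(5.28, 4.28)

Leg 1 (051°, 6.8 km): east 6.8 sin 51° = 5.28, north 6.8 cos 51° = 4.28
Summing: 5.28 km east, 4.28 km north → (5.28, 4.28).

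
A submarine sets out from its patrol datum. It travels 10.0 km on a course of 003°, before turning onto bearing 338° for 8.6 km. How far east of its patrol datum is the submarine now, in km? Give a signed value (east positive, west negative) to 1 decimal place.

Leg 1 (003°, 10.0 km): east 10.0 sin 3° = 0.52, north 10.0 cos 3° = 9.99
Leg 2 (338°, 8.6 km): east 8.6 sin 338° = -3.22, north 8.6 cos 338° = 7.97
Net east component: -2.70 km.

-2.7 km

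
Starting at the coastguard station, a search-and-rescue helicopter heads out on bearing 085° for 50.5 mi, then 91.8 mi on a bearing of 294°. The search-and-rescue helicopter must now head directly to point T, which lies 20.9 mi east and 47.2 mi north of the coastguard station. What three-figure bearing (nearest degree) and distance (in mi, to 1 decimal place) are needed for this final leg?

Leg 1 (085°, 50.5 mi): east 50.5 sin 85° = 50.31, north 50.5 cos 85° = 4.40
Leg 2 (294°, 91.8 mi): east 91.8 sin 294° = -83.86, north 91.8 cos 294° = 37.34
Current position: (-33.56, 41.74). Target: (20.9, 47.2). Remaining: Δeast = 54.46, Δnorth = 5.46.
Bearing = atan2(54.46, 5.46) mod 360° = 84.27°; distance = √((54.46)² + (5.46)²) = 54.729 mi.

084°, 54.7 mi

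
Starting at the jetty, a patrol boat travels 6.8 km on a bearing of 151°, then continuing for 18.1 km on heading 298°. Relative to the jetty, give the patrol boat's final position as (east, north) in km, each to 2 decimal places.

(-12.68, 2.55)

Leg 1 (151°, 6.8 km): east 6.8 sin 151° = 3.30, north 6.8 cos 151° = -5.95
Leg 2 (298°, 18.1 km): east 18.1 sin 298° = -15.98, north 18.1 cos 298° = 8.50
Summing: -12.68 km east, 2.55 km north → (-12.68, 2.55).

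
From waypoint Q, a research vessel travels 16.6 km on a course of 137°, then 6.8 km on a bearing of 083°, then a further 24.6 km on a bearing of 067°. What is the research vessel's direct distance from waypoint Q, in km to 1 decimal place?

Leg 1 (137°, 16.6 km): east 16.6 sin 137° = 11.32, north 16.6 cos 137° = -12.14
Leg 2 (083°, 6.8 km): east 6.8 sin 83° = 6.75, north 6.8 cos 83° = 0.83
Leg 3 (067°, 24.6 km): east 24.6 sin 67° = 22.64, north 24.6 cos 67° = 9.61
Net: 40.71 east, -1.70 north. Distance = √((40.71)² + (-1.70)²) = 40.750 km.

40.8 km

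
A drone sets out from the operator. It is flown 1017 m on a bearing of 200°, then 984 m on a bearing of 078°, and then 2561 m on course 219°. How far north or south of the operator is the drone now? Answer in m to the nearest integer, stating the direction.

Leg 1 (200°, 1017 m): east 1017 sin 200° = -347.83, north 1017 cos 200° = -955.67
Leg 2 (078°, 984 m): east 984 sin 78° = 962.50, north 984 cos 78° = 204.59
Leg 3 (219°, 2561 m): east 2561 sin 219° = -1611.69, north 2561 cos 219° = -1990.27
Net north component: -2741.35 m.

2741 m south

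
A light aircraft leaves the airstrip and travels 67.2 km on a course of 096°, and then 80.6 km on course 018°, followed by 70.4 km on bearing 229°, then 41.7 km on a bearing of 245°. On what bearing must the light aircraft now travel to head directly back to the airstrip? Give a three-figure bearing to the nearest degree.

Leg 1 (096°, 67.2 km): east 67.2 sin 96° = 66.83, north 67.2 cos 96° = -7.02
Leg 2 (018°, 80.6 km): east 80.6 sin 18° = 24.91, north 80.6 cos 18° = 76.66
Leg 3 (229°, 70.4 km): east 70.4 sin 229° = -53.13, north 70.4 cos 229° = -46.19
Leg 4 (245°, 41.7 km): east 41.7 sin 245° = -37.79, north 41.7 cos 245° = -17.62
Net displacement: 0.81 east, 5.82 north. Direction back to start is (-0.81, -5.82): bearing = atan2(-0.81, -5.82) mod 360° = 187.96° ≈ 188°.

188°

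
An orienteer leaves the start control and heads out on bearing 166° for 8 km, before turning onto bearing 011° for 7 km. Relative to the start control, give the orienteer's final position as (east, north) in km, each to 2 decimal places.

(3.27, -0.89)

Leg 1 (166°, 8 km): east 8 sin 166° = 1.94, north 8 cos 166° = -7.76
Leg 2 (011°, 7 km): east 7 sin 11° = 1.34, north 7 cos 11° = 6.87
Summing: 3.27 km east, -0.89 km north → (3.27, -0.89).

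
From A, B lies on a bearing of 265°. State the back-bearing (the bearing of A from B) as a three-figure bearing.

Back-bearing = 265° − 180° = 085°.

085°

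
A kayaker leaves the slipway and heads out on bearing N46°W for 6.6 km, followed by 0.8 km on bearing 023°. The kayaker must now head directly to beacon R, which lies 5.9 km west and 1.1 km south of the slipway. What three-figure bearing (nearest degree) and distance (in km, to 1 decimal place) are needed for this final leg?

Leg 1 (N46°W, 6.6 km): east 6.6 sin 314° = -4.75, north 6.6 cos 314° = 4.58
Leg 2 (023°, 0.8 km): east 0.8 sin 23° = 0.31, north 0.8 cos 23° = 0.74
Current position: (-4.44, 5.32). Target: (-5.9, -1.1). Remaining: Δeast = -1.46, Δnorth = -6.42.
Bearing = atan2(-1.46, -6.42) mod 360° = 192.85°; distance = √((-1.46)² + (-6.42)²) = 6.586 km.

193°, 6.6 km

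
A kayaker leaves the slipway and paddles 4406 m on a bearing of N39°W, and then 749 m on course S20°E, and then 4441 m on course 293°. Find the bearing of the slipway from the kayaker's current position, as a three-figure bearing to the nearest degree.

Leg 1 (N39°W, 4406 m): east 4406 sin 321° = -2772.79, north 4406 cos 321° = 3424.11
Leg 2 (S20°E, 749 m): east 749 sin 160° = 256.17, north 749 cos 160° = -703.83
Leg 3 (293°, 4441 m): east 4441 sin 293° = -4087.96, north 4441 cos 293° = 1735.24
Net displacement: -6604.57 east, 4455.51 north. Direction back to start is (6604.57, -4455.51): bearing = atan2(6604.57, -4455.51) mod 360° = 124.00° ≈ 124°.

124°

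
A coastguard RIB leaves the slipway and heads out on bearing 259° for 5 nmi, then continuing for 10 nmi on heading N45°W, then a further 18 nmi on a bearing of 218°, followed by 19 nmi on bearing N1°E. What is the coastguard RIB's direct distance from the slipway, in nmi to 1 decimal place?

25.2 nmi

Leg 1 (259°, 5 nmi): east 5 sin 259° = -4.91, north 5 cos 259° = -0.95
Leg 2 (N45°W, 10 nmi): east 10 sin 315° = -7.07, north 10 cos 315° = 7.07
Leg 3 (218°, 18 nmi): east 18 sin 218° = -11.08, north 18 cos 218° = -14.18
Leg 4 (N1°E, 19 nmi): east 19 sin 1° = 0.33, north 19 cos 1° = 19.00
Net: -22.73 east, 10.93 north. Distance = √((-22.73)² + (10.93)²) = 25.221 nmi.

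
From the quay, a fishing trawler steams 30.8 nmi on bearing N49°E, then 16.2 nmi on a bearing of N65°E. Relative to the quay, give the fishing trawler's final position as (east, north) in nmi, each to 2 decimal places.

Leg 1 (N49°E, 30.8 nmi): east 30.8 sin 49° = 23.25, north 30.8 cos 49° = 20.21
Leg 2 (N65°E, 16.2 nmi): east 16.2 sin 65° = 14.68, north 16.2 cos 65° = 6.85
Summing: 37.93 nmi east, 27.05 nmi north → (37.93, 27.05).

(37.93, 27.05)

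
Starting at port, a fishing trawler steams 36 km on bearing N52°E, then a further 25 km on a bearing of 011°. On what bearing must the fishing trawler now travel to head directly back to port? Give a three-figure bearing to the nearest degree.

215°

Leg 1 (N52°E, 36 km): east 36 sin 52° = 28.37, north 36 cos 52° = 22.16
Leg 2 (011°, 25 km): east 25 sin 11° = 4.77, north 25 cos 11° = 24.54
Net displacement: 33.14 east, 46.70 north. Direction back to start is (-33.14, -46.70): bearing = atan2(-33.14, -46.70) mod 360° = 215.36° ≈ 215°.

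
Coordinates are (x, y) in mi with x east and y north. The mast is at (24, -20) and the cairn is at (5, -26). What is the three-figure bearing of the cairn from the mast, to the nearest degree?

Δeast = 5 − 24 = -19.00; Δnorth = -26 − -20 = -6.00.
Bearing = atan2(Δeast, Δnorth) mod 360° = 252.47° ≈ 252°.

252°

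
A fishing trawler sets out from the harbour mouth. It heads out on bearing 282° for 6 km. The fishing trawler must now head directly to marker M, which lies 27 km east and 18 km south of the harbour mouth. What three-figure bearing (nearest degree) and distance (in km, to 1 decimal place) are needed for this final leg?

120°, 38.1 km

Leg 1 (282°, 6 km): east 6 sin 282° = -5.87, north 6 cos 282° = 1.25
Current position: (-5.87, 1.25). Target: (27, -18). Remaining: Δeast = 32.87, Δnorth = -19.25.
Bearing = atan2(32.87, -19.25) mod 360° = 120.35°; distance = √((32.87)² + (-19.25)²) = 38.090 km.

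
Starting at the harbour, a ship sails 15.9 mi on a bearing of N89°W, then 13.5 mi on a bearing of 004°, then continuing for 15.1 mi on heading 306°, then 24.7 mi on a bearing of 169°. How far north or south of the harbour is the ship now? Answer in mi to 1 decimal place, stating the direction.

Leg 1 (N89°W, 15.9 mi): east 15.9 sin 271° = -15.90, north 15.9 cos 271° = 0.28
Leg 2 (004°, 13.5 mi): east 13.5 sin 4° = 0.94, north 13.5 cos 4° = 13.47
Leg 3 (306°, 15.1 mi): east 15.1 sin 306° = -12.22, north 15.1 cos 306° = 8.88
Leg 4 (169°, 24.7 mi): east 24.7 sin 169° = 4.71, north 24.7 cos 169° = -24.25
Net north component: -1.63 mi.

1.6 mi south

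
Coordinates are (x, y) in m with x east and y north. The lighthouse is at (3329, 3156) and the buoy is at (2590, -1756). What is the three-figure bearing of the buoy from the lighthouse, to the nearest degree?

Δeast = 2590 − 3329 = -739.00; Δnorth = -1756 − 3156 = -4912.00.
Bearing = atan2(Δeast, Δnorth) mod 360° = 188.56° ≈ 189°.

189°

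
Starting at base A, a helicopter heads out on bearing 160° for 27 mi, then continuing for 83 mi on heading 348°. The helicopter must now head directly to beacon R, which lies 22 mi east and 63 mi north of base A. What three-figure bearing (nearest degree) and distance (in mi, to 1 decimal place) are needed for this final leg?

Leg 1 (160°, 27 mi): east 27 sin 160° = 9.23, north 27 cos 160° = -25.37
Leg 2 (348°, 83 mi): east 83 sin 348° = -17.26, north 83 cos 348° = 81.19
Current position: (-8.02, 55.81). Target: (22, 63). Remaining: Δeast = 30.02, Δnorth = 7.19.
Bearing = atan2(30.02, 7.19) mod 360° = 76.54°; distance = √((30.02)² + (7.19)²) = 30.870 mi.

077°, 30.9 mi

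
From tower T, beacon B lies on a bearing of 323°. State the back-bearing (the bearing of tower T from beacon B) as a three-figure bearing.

Back-bearing = 323° − 180° = 143°.

143°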